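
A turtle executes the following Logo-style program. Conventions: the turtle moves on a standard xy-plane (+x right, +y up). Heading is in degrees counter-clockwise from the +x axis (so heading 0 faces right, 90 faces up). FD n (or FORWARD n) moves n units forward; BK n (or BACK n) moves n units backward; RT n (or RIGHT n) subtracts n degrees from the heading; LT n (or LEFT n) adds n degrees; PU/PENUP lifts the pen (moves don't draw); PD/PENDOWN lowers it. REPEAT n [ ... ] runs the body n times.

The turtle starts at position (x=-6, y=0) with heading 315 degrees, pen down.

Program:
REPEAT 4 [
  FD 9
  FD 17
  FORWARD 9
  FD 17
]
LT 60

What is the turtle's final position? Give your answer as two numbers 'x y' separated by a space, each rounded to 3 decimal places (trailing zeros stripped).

Answer: 141.078 -147.078

Derivation:
Executing turtle program step by step:
Start: pos=(-6,0), heading=315, pen down
REPEAT 4 [
  -- iteration 1/4 --
  FD 9: (-6,0) -> (0.364,-6.364) [heading=315, draw]
  FD 17: (0.364,-6.364) -> (12.385,-18.385) [heading=315, draw]
  FD 9: (12.385,-18.385) -> (18.749,-24.749) [heading=315, draw]
  FD 17: (18.749,-24.749) -> (30.77,-36.77) [heading=315, draw]
  -- iteration 2/4 --
  FD 9: (30.77,-36.77) -> (37.134,-43.134) [heading=315, draw]
  FD 17: (37.134,-43.134) -> (49.154,-55.154) [heading=315, draw]
  FD 9: (49.154,-55.154) -> (55.518,-61.518) [heading=315, draw]
  FD 17: (55.518,-61.518) -> (67.539,-73.539) [heading=315, draw]
  -- iteration 3/4 --
  FD 9: (67.539,-73.539) -> (73.903,-79.903) [heading=315, draw]
  FD 17: (73.903,-79.903) -> (85.924,-91.924) [heading=315, draw]
  FD 9: (85.924,-91.924) -> (92.288,-98.288) [heading=315, draw]
  FD 17: (92.288,-98.288) -> (104.309,-110.309) [heading=315, draw]
  -- iteration 4/4 --
  FD 9: (104.309,-110.309) -> (110.673,-116.673) [heading=315, draw]
  FD 17: (110.673,-116.673) -> (122.693,-128.693) [heading=315, draw]
  FD 9: (122.693,-128.693) -> (129.057,-135.057) [heading=315, draw]
  FD 17: (129.057,-135.057) -> (141.078,-147.078) [heading=315, draw]
]
LT 60: heading 315 -> 15
Final: pos=(141.078,-147.078), heading=15, 16 segment(s) drawn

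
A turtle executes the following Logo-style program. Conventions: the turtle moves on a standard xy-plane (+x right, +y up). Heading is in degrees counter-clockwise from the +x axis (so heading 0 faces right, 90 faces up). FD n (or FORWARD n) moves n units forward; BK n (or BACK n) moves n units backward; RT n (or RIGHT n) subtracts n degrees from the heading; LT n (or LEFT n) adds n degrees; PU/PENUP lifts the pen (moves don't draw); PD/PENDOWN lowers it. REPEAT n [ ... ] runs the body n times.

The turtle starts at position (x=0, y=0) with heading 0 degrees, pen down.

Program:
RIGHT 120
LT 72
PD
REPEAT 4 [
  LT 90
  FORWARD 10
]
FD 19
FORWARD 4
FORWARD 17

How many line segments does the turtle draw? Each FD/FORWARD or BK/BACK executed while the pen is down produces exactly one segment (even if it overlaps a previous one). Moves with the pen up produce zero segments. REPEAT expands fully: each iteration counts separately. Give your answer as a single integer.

Executing turtle program step by step:
Start: pos=(0,0), heading=0, pen down
RT 120: heading 0 -> 240
LT 72: heading 240 -> 312
PD: pen down
REPEAT 4 [
  -- iteration 1/4 --
  LT 90: heading 312 -> 42
  FD 10: (0,0) -> (7.431,6.691) [heading=42, draw]
  -- iteration 2/4 --
  LT 90: heading 42 -> 132
  FD 10: (7.431,6.691) -> (0.74,14.123) [heading=132, draw]
  -- iteration 3/4 --
  LT 90: heading 132 -> 222
  FD 10: (0.74,14.123) -> (-6.691,7.431) [heading=222, draw]
  -- iteration 4/4 --
  LT 90: heading 222 -> 312
  FD 10: (-6.691,7.431) -> (0,0) [heading=312, draw]
]
FD 19: (0,0) -> (12.713,-14.12) [heading=312, draw]
FD 4: (12.713,-14.12) -> (15.39,-17.092) [heading=312, draw]
FD 17: (15.39,-17.092) -> (26.765,-29.726) [heading=312, draw]
Final: pos=(26.765,-29.726), heading=312, 7 segment(s) drawn
Segments drawn: 7

Answer: 7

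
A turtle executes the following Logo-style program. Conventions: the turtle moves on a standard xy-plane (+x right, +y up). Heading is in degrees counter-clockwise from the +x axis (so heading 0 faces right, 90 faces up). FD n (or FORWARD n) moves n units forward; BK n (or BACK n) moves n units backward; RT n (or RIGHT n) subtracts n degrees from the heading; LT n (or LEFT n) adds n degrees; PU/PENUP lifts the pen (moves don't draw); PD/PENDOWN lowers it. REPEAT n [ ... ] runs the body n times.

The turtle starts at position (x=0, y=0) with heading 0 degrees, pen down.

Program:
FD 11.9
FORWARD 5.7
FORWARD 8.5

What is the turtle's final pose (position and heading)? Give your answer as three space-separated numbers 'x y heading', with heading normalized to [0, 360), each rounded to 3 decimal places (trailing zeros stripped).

Executing turtle program step by step:
Start: pos=(0,0), heading=0, pen down
FD 11.9: (0,0) -> (11.9,0) [heading=0, draw]
FD 5.7: (11.9,0) -> (17.6,0) [heading=0, draw]
FD 8.5: (17.6,0) -> (26.1,0) [heading=0, draw]
Final: pos=(26.1,0), heading=0, 3 segment(s) drawn

Answer: 26.1 0 0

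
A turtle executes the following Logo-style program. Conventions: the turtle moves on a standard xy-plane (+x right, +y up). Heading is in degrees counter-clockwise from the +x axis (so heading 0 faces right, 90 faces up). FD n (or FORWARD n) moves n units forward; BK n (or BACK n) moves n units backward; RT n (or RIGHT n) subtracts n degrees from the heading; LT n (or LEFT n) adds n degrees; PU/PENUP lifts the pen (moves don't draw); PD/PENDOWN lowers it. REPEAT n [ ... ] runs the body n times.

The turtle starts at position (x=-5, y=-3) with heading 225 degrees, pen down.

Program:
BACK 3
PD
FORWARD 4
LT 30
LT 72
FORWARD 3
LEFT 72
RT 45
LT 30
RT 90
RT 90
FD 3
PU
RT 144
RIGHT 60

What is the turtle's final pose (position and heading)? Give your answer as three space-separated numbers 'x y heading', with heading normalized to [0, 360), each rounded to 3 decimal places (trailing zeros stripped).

Executing turtle program step by step:
Start: pos=(-5,-3), heading=225, pen down
BK 3: (-5,-3) -> (-2.879,-0.879) [heading=225, draw]
PD: pen down
FD 4: (-2.879,-0.879) -> (-5.707,-3.707) [heading=225, draw]
LT 30: heading 225 -> 255
LT 72: heading 255 -> 327
FD 3: (-5.707,-3.707) -> (-3.191,-5.341) [heading=327, draw]
LT 72: heading 327 -> 39
RT 45: heading 39 -> 354
LT 30: heading 354 -> 24
RT 90: heading 24 -> 294
RT 90: heading 294 -> 204
FD 3: (-3.191,-5.341) -> (-5.932,-6.561) [heading=204, draw]
PU: pen up
RT 144: heading 204 -> 60
RT 60: heading 60 -> 0
Final: pos=(-5.932,-6.561), heading=0, 4 segment(s) drawn

Answer: -5.932 -6.561 0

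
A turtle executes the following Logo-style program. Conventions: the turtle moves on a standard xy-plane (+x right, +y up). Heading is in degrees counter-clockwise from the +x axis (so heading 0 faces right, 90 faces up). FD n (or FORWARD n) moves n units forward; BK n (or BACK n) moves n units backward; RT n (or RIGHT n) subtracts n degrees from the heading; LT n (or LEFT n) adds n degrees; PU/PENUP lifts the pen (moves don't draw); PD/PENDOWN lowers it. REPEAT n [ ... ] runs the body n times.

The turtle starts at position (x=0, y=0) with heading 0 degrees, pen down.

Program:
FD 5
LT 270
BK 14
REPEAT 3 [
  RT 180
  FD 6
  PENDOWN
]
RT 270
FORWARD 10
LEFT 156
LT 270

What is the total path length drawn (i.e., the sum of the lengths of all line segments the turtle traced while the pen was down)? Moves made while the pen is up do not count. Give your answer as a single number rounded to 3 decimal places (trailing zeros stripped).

Executing turtle program step by step:
Start: pos=(0,0), heading=0, pen down
FD 5: (0,0) -> (5,0) [heading=0, draw]
LT 270: heading 0 -> 270
BK 14: (5,0) -> (5,14) [heading=270, draw]
REPEAT 3 [
  -- iteration 1/3 --
  RT 180: heading 270 -> 90
  FD 6: (5,14) -> (5,20) [heading=90, draw]
  PD: pen down
  -- iteration 2/3 --
  RT 180: heading 90 -> 270
  FD 6: (5,20) -> (5,14) [heading=270, draw]
  PD: pen down
  -- iteration 3/3 --
  RT 180: heading 270 -> 90
  FD 6: (5,14) -> (5,20) [heading=90, draw]
  PD: pen down
]
RT 270: heading 90 -> 180
FD 10: (5,20) -> (-5,20) [heading=180, draw]
LT 156: heading 180 -> 336
LT 270: heading 336 -> 246
Final: pos=(-5,20), heading=246, 6 segment(s) drawn

Segment lengths:
  seg 1: (0,0) -> (5,0), length = 5
  seg 2: (5,0) -> (5,14), length = 14
  seg 3: (5,14) -> (5,20), length = 6
  seg 4: (5,20) -> (5,14), length = 6
  seg 5: (5,14) -> (5,20), length = 6
  seg 6: (5,20) -> (-5,20), length = 10
Total = 47

Answer: 47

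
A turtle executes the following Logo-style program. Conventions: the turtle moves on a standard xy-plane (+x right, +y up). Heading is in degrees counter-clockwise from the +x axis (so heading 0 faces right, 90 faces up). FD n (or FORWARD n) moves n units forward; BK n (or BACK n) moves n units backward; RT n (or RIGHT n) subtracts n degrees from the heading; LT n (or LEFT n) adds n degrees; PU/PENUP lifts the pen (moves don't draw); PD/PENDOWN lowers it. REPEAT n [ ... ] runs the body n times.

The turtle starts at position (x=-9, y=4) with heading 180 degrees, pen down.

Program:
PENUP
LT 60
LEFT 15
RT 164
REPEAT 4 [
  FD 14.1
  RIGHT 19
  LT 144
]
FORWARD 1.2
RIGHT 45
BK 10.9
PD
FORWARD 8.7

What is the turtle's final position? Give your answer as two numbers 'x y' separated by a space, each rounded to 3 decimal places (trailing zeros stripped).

Executing turtle program step by step:
Start: pos=(-9,4), heading=180, pen down
PU: pen up
LT 60: heading 180 -> 240
LT 15: heading 240 -> 255
RT 164: heading 255 -> 91
REPEAT 4 [
  -- iteration 1/4 --
  FD 14.1: (-9,4) -> (-9.246,18.098) [heading=91, move]
  RT 19: heading 91 -> 72
  LT 144: heading 72 -> 216
  -- iteration 2/4 --
  FD 14.1: (-9.246,18.098) -> (-20.653,9.81) [heading=216, move]
  RT 19: heading 216 -> 197
  LT 144: heading 197 -> 341
  -- iteration 3/4 --
  FD 14.1: (-20.653,9.81) -> (-7.321,5.22) [heading=341, move]
  RT 19: heading 341 -> 322
  LT 144: heading 322 -> 106
  -- iteration 4/4 --
  FD 14.1: (-7.321,5.22) -> (-11.208,18.773) [heading=106, move]
  RT 19: heading 106 -> 87
  LT 144: heading 87 -> 231
]
FD 1.2: (-11.208,18.773) -> (-11.963,17.841) [heading=231, move]
RT 45: heading 231 -> 186
BK 10.9: (-11.963,17.841) -> (-1.123,18.98) [heading=186, move]
PD: pen down
FD 8.7: (-1.123,18.98) -> (-9.775,18.071) [heading=186, draw]
Final: pos=(-9.775,18.071), heading=186, 1 segment(s) drawn

Answer: -9.775 18.071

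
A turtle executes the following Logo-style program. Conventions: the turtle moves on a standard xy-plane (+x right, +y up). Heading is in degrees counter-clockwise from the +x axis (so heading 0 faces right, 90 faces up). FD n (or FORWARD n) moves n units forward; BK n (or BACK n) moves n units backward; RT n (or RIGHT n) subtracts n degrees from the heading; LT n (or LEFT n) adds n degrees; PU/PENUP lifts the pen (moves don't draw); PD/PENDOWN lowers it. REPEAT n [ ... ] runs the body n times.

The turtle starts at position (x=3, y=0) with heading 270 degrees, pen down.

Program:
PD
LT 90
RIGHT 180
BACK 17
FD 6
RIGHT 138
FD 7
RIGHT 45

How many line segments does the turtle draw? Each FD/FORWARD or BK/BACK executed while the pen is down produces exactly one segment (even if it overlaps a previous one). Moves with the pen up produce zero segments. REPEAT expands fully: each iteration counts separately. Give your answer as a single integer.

Executing turtle program step by step:
Start: pos=(3,0), heading=270, pen down
PD: pen down
LT 90: heading 270 -> 0
RT 180: heading 0 -> 180
BK 17: (3,0) -> (20,0) [heading=180, draw]
FD 6: (20,0) -> (14,0) [heading=180, draw]
RT 138: heading 180 -> 42
FD 7: (14,0) -> (19.202,4.684) [heading=42, draw]
RT 45: heading 42 -> 357
Final: pos=(19.202,4.684), heading=357, 3 segment(s) drawn
Segments drawn: 3

Answer: 3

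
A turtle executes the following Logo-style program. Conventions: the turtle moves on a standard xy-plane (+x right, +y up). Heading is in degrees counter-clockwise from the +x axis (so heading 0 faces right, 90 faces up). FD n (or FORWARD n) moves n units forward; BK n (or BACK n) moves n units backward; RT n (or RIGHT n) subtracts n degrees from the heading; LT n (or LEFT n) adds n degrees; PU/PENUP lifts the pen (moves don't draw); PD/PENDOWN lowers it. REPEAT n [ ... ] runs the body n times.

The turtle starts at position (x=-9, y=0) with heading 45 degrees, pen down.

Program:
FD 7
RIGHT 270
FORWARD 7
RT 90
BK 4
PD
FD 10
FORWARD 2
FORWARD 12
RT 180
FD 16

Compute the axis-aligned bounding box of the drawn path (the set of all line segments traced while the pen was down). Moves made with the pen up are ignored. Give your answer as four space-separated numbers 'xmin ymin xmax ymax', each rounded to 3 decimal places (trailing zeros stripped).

Executing turtle program step by step:
Start: pos=(-9,0), heading=45, pen down
FD 7: (-9,0) -> (-4.05,4.95) [heading=45, draw]
RT 270: heading 45 -> 135
FD 7: (-4.05,4.95) -> (-9,9.899) [heading=135, draw]
RT 90: heading 135 -> 45
BK 4: (-9,9.899) -> (-11.828,7.071) [heading=45, draw]
PD: pen down
FD 10: (-11.828,7.071) -> (-4.757,14.142) [heading=45, draw]
FD 2: (-4.757,14.142) -> (-3.343,15.556) [heading=45, draw]
FD 12: (-3.343,15.556) -> (5.142,24.042) [heading=45, draw]
RT 180: heading 45 -> 225
FD 16: (5.142,24.042) -> (-6.172,12.728) [heading=225, draw]
Final: pos=(-6.172,12.728), heading=225, 7 segment(s) drawn

Segment endpoints: x in {-11.828, -9, -6.172, -4.757, -4.05, -3.343, 5.142}, y in {0, 4.95, 7.071, 9.899, 12.728, 14.142, 15.556, 24.042}
xmin=-11.828, ymin=0, xmax=5.142, ymax=24.042

Answer: -11.828 0 5.142 24.042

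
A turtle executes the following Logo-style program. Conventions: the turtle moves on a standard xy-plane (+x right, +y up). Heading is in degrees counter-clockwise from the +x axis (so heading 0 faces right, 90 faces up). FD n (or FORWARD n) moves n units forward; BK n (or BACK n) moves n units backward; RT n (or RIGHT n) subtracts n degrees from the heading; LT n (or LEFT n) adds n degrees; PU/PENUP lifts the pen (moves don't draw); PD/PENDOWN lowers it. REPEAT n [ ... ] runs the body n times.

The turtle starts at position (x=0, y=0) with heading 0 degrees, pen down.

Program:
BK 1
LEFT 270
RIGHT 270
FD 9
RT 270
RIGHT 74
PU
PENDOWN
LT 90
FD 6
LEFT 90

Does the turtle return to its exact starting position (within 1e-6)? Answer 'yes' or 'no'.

Answer: no

Derivation:
Executing turtle program step by step:
Start: pos=(0,0), heading=0, pen down
BK 1: (0,0) -> (-1,0) [heading=0, draw]
LT 270: heading 0 -> 270
RT 270: heading 270 -> 0
FD 9: (-1,0) -> (8,0) [heading=0, draw]
RT 270: heading 0 -> 90
RT 74: heading 90 -> 16
PU: pen up
PD: pen down
LT 90: heading 16 -> 106
FD 6: (8,0) -> (6.346,5.768) [heading=106, draw]
LT 90: heading 106 -> 196
Final: pos=(6.346,5.768), heading=196, 3 segment(s) drawn

Start position: (0, 0)
Final position: (6.346, 5.768)
Distance = 8.575; >= 1e-6 -> NOT closed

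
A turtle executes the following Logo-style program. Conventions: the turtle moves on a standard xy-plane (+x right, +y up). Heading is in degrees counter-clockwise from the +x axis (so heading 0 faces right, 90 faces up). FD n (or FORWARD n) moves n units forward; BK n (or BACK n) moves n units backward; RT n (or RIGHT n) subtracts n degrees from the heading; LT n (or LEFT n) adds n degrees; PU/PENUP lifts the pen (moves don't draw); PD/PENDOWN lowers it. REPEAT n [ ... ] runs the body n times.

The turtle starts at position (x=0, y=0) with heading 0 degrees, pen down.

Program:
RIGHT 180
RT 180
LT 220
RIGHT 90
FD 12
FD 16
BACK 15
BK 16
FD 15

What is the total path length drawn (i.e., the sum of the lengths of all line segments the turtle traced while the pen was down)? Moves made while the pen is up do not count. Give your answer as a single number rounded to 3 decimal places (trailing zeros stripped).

Answer: 74

Derivation:
Executing turtle program step by step:
Start: pos=(0,0), heading=0, pen down
RT 180: heading 0 -> 180
RT 180: heading 180 -> 0
LT 220: heading 0 -> 220
RT 90: heading 220 -> 130
FD 12: (0,0) -> (-7.713,9.193) [heading=130, draw]
FD 16: (-7.713,9.193) -> (-17.998,21.449) [heading=130, draw]
BK 15: (-17.998,21.449) -> (-8.356,9.959) [heading=130, draw]
BK 16: (-8.356,9.959) -> (1.928,-2.298) [heading=130, draw]
FD 15: (1.928,-2.298) -> (-7.713,9.193) [heading=130, draw]
Final: pos=(-7.713,9.193), heading=130, 5 segment(s) drawn

Segment lengths:
  seg 1: (0,0) -> (-7.713,9.193), length = 12
  seg 2: (-7.713,9.193) -> (-17.998,21.449), length = 16
  seg 3: (-17.998,21.449) -> (-8.356,9.959), length = 15
  seg 4: (-8.356,9.959) -> (1.928,-2.298), length = 16
  seg 5: (1.928,-2.298) -> (-7.713,9.193), length = 15
Total = 74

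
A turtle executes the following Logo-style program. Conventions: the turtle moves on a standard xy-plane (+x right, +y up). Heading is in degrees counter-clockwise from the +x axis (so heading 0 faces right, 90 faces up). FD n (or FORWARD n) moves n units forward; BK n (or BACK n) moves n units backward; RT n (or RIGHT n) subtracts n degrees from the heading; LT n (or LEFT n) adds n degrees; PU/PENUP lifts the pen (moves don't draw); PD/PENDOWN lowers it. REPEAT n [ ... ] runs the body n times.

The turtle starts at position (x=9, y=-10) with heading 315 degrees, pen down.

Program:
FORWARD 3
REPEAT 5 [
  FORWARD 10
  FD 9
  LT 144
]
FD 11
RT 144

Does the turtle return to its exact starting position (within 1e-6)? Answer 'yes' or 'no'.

Executing turtle program step by step:
Start: pos=(9,-10), heading=315, pen down
FD 3: (9,-10) -> (11.121,-12.121) [heading=315, draw]
REPEAT 5 [
  -- iteration 1/5 --
  FD 10: (11.121,-12.121) -> (18.192,-19.192) [heading=315, draw]
  FD 9: (18.192,-19.192) -> (24.556,-25.556) [heading=315, draw]
  LT 144: heading 315 -> 99
  -- iteration 2/5 --
  FD 10: (24.556,-25.556) -> (22.992,-15.679) [heading=99, draw]
  FD 9: (22.992,-15.679) -> (21.584,-6.79) [heading=99, draw]
  LT 144: heading 99 -> 243
  -- iteration 3/5 --
  FD 10: (21.584,-6.79) -> (17.044,-15.7) [heading=243, draw]
  FD 9: (17.044,-15.7) -> (12.958,-23.719) [heading=243, draw]
  LT 144: heading 243 -> 27
  -- iteration 4/5 --
  FD 10: (12.958,-23.719) -> (21.868,-19.179) [heading=27, draw]
  FD 9: (21.868,-19.179) -> (29.887,-15.094) [heading=27, draw]
  LT 144: heading 27 -> 171
  -- iteration 5/5 --
  FD 10: (29.887,-15.094) -> (20.011,-13.529) [heading=171, draw]
  FD 9: (20.011,-13.529) -> (11.121,-12.121) [heading=171, draw]
  LT 144: heading 171 -> 315
]
FD 11: (11.121,-12.121) -> (18.899,-19.899) [heading=315, draw]
RT 144: heading 315 -> 171
Final: pos=(18.899,-19.899), heading=171, 12 segment(s) drawn

Start position: (9, -10)
Final position: (18.899, -19.899)
Distance = 14; >= 1e-6 -> NOT closed

Answer: no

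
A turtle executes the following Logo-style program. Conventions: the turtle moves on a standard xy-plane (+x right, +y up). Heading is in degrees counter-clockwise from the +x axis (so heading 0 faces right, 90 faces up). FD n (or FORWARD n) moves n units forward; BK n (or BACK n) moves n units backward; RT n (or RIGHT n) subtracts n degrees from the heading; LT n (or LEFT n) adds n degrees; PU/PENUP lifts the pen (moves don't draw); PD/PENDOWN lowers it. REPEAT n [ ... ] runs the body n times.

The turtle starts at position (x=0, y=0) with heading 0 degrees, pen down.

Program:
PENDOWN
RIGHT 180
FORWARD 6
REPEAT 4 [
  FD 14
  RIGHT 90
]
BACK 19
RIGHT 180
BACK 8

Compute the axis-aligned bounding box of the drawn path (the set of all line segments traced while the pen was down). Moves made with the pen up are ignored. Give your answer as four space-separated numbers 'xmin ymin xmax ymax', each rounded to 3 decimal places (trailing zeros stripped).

Executing turtle program step by step:
Start: pos=(0,0), heading=0, pen down
PD: pen down
RT 180: heading 0 -> 180
FD 6: (0,0) -> (-6,0) [heading=180, draw]
REPEAT 4 [
  -- iteration 1/4 --
  FD 14: (-6,0) -> (-20,0) [heading=180, draw]
  RT 90: heading 180 -> 90
  -- iteration 2/4 --
  FD 14: (-20,0) -> (-20,14) [heading=90, draw]
  RT 90: heading 90 -> 0
  -- iteration 3/4 --
  FD 14: (-20,14) -> (-6,14) [heading=0, draw]
  RT 90: heading 0 -> 270
  -- iteration 4/4 --
  FD 14: (-6,14) -> (-6,0) [heading=270, draw]
  RT 90: heading 270 -> 180
]
BK 19: (-6,0) -> (13,0) [heading=180, draw]
RT 180: heading 180 -> 0
BK 8: (13,0) -> (5,0) [heading=0, draw]
Final: pos=(5,0), heading=0, 7 segment(s) drawn

Segment endpoints: x in {-20, -20, -6, -6, -6, 0, 5, 13}, y in {0, 0, 0, 0, 0, 0, 14, 14}
xmin=-20, ymin=0, xmax=13, ymax=14

Answer: -20 0 13 14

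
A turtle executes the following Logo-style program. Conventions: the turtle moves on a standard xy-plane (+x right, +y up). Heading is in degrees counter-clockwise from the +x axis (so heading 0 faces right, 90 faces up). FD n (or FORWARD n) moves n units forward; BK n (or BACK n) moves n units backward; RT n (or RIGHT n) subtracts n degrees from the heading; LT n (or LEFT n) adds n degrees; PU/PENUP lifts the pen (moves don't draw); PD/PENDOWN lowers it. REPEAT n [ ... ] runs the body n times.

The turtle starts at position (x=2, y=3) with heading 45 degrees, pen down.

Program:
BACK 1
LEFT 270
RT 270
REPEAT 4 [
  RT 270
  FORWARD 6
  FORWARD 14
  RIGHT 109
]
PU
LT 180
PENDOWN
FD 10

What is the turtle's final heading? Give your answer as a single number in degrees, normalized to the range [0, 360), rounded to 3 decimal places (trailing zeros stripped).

Executing turtle program step by step:
Start: pos=(2,3), heading=45, pen down
BK 1: (2,3) -> (1.293,2.293) [heading=45, draw]
LT 270: heading 45 -> 315
RT 270: heading 315 -> 45
REPEAT 4 [
  -- iteration 1/4 --
  RT 270: heading 45 -> 135
  FD 6: (1.293,2.293) -> (-2.95,6.536) [heading=135, draw]
  FD 14: (-2.95,6.536) -> (-12.849,16.435) [heading=135, draw]
  RT 109: heading 135 -> 26
  -- iteration 2/4 --
  RT 270: heading 26 -> 116
  FD 6: (-12.849,16.435) -> (-15.479,21.828) [heading=116, draw]
  FD 14: (-15.479,21.828) -> (-21.617,34.411) [heading=116, draw]
  RT 109: heading 116 -> 7
  -- iteration 3/4 --
  RT 270: heading 7 -> 97
  FD 6: (-21.617,34.411) -> (-22.348,40.366) [heading=97, draw]
  FD 14: (-22.348,40.366) -> (-24.054,54.262) [heading=97, draw]
  RT 109: heading 97 -> 348
  -- iteration 4/4 --
  RT 270: heading 348 -> 78
  FD 6: (-24.054,54.262) -> (-22.807,60.131) [heading=78, draw]
  FD 14: (-22.807,60.131) -> (-19.896,73.825) [heading=78, draw]
  RT 109: heading 78 -> 329
]
PU: pen up
LT 180: heading 329 -> 149
PD: pen down
FD 10: (-19.896,73.825) -> (-28.467,78.975) [heading=149, draw]
Final: pos=(-28.467,78.975), heading=149, 10 segment(s) drawn

Answer: 149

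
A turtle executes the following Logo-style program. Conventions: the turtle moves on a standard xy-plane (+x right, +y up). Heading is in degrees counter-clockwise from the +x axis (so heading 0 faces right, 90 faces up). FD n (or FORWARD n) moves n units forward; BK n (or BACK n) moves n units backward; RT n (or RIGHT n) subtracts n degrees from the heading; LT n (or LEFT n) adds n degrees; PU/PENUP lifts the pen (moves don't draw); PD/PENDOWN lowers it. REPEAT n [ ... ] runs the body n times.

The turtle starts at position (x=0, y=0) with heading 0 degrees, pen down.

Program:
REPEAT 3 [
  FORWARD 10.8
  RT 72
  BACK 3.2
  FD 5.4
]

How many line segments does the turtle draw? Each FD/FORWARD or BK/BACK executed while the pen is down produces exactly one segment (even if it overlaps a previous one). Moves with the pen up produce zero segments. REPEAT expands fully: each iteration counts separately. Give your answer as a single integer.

Answer: 9

Derivation:
Executing turtle program step by step:
Start: pos=(0,0), heading=0, pen down
REPEAT 3 [
  -- iteration 1/3 --
  FD 10.8: (0,0) -> (10.8,0) [heading=0, draw]
  RT 72: heading 0 -> 288
  BK 3.2: (10.8,0) -> (9.811,3.043) [heading=288, draw]
  FD 5.4: (9.811,3.043) -> (11.48,-2.092) [heading=288, draw]
  -- iteration 2/3 --
  FD 10.8: (11.48,-2.092) -> (14.817,-12.364) [heading=288, draw]
  RT 72: heading 288 -> 216
  BK 3.2: (14.817,-12.364) -> (17.406,-10.483) [heading=216, draw]
  FD 5.4: (17.406,-10.483) -> (13.037,-13.657) [heading=216, draw]
  -- iteration 3/3 --
  FD 10.8: (13.037,-13.657) -> (4.3,-20.005) [heading=216, draw]
  RT 72: heading 216 -> 144
  BK 3.2: (4.3,-20.005) -> (6.889,-21.886) [heading=144, draw]
  FD 5.4: (6.889,-21.886) -> (2.52,-18.712) [heading=144, draw]
]
Final: pos=(2.52,-18.712), heading=144, 9 segment(s) drawn
Segments drawn: 9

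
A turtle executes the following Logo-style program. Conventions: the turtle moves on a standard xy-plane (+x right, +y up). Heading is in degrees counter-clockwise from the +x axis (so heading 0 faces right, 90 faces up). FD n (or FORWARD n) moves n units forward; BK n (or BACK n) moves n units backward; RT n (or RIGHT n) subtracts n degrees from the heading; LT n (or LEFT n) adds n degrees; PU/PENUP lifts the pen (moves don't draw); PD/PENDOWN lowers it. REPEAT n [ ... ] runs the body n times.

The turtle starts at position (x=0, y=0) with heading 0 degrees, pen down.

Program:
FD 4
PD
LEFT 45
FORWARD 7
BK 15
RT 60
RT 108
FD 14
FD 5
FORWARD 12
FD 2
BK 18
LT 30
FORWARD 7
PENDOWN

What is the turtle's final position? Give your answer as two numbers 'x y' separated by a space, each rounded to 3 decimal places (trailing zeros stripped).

Answer: -10.193 -25.227

Derivation:
Executing turtle program step by step:
Start: pos=(0,0), heading=0, pen down
FD 4: (0,0) -> (4,0) [heading=0, draw]
PD: pen down
LT 45: heading 0 -> 45
FD 7: (4,0) -> (8.95,4.95) [heading=45, draw]
BK 15: (8.95,4.95) -> (-1.657,-5.657) [heading=45, draw]
RT 60: heading 45 -> 345
RT 108: heading 345 -> 237
FD 14: (-1.657,-5.657) -> (-9.282,-17.398) [heading=237, draw]
FD 5: (-9.282,-17.398) -> (-12.005,-21.592) [heading=237, draw]
FD 12: (-12.005,-21.592) -> (-18.541,-31.656) [heading=237, draw]
FD 2: (-18.541,-31.656) -> (-19.63,-33.333) [heading=237, draw]
BK 18: (-19.63,-33.333) -> (-9.826,-18.237) [heading=237, draw]
LT 30: heading 237 -> 267
FD 7: (-9.826,-18.237) -> (-10.193,-25.227) [heading=267, draw]
PD: pen down
Final: pos=(-10.193,-25.227), heading=267, 9 segment(s) drawn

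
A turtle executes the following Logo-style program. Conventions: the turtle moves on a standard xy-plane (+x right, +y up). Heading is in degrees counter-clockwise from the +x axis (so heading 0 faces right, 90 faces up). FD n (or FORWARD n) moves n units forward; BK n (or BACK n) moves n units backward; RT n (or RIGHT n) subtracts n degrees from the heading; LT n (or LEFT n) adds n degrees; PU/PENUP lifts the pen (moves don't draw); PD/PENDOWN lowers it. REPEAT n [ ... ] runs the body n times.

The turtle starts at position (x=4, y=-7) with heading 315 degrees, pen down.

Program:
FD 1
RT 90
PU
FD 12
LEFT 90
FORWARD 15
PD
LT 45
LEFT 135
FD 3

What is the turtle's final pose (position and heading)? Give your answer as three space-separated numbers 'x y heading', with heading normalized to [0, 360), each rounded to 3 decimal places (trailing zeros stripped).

Executing turtle program step by step:
Start: pos=(4,-7), heading=315, pen down
FD 1: (4,-7) -> (4.707,-7.707) [heading=315, draw]
RT 90: heading 315 -> 225
PU: pen up
FD 12: (4.707,-7.707) -> (-3.778,-16.192) [heading=225, move]
LT 90: heading 225 -> 315
FD 15: (-3.778,-16.192) -> (6.828,-26.799) [heading=315, move]
PD: pen down
LT 45: heading 315 -> 0
LT 135: heading 0 -> 135
FD 3: (6.828,-26.799) -> (4.707,-24.678) [heading=135, draw]
Final: pos=(4.707,-24.678), heading=135, 2 segment(s) drawn

Answer: 4.707 -24.678 135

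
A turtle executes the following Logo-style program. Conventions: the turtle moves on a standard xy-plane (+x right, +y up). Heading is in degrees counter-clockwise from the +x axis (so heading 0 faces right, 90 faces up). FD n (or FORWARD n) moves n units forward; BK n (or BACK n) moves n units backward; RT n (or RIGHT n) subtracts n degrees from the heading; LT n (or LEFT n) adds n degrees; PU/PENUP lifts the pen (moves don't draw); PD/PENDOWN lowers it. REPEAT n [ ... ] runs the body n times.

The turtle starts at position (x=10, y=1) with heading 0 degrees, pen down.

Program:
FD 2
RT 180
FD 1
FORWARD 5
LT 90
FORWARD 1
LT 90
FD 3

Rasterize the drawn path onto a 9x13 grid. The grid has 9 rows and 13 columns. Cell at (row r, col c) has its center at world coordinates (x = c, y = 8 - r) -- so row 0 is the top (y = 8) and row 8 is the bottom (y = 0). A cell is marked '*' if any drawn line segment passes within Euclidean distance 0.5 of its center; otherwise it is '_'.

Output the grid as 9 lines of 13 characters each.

Segment 0: (10,1) -> (12,1)
Segment 1: (12,1) -> (11,1)
Segment 2: (11,1) -> (6,1)
Segment 3: (6,1) -> (6,-0)
Segment 4: (6,-0) -> (9,-0)

Answer: _____________
_____________
_____________
_____________
_____________
_____________
_____________
______*******
______****___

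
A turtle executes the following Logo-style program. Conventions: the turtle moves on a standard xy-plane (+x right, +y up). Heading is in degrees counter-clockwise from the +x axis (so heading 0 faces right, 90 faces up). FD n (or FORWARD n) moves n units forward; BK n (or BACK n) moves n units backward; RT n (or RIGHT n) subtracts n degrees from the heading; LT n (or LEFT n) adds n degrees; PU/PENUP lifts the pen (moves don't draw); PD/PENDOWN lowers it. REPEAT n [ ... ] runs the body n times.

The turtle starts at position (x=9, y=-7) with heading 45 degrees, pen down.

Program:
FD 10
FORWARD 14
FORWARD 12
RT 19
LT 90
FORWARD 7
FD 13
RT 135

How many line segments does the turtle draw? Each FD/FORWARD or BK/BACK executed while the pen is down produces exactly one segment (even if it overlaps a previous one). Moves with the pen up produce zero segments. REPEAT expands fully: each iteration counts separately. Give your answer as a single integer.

Answer: 5

Derivation:
Executing turtle program step by step:
Start: pos=(9,-7), heading=45, pen down
FD 10: (9,-7) -> (16.071,0.071) [heading=45, draw]
FD 14: (16.071,0.071) -> (25.971,9.971) [heading=45, draw]
FD 12: (25.971,9.971) -> (34.456,18.456) [heading=45, draw]
RT 19: heading 45 -> 26
LT 90: heading 26 -> 116
FD 7: (34.456,18.456) -> (31.387,24.747) [heading=116, draw]
FD 13: (31.387,24.747) -> (25.688,36.432) [heading=116, draw]
RT 135: heading 116 -> 341
Final: pos=(25.688,36.432), heading=341, 5 segment(s) drawn
Segments drawn: 5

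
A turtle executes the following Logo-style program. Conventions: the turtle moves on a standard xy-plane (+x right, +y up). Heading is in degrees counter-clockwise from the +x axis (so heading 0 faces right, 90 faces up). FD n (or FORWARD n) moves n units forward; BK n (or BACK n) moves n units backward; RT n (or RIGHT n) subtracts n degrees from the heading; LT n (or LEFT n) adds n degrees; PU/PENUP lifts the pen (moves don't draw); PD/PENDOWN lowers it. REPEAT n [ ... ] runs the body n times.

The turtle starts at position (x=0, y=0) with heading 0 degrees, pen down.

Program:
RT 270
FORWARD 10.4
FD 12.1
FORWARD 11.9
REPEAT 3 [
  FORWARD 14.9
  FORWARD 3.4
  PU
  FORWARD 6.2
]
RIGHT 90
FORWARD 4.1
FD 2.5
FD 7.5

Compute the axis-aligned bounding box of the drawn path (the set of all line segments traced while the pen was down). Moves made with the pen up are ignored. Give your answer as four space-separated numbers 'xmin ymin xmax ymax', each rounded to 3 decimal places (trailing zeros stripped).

Answer: 0 0 0 52.7

Derivation:
Executing turtle program step by step:
Start: pos=(0,0), heading=0, pen down
RT 270: heading 0 -> 90
FD 10.4: (0,0) -> (0,10.4) [heading=90, draw]
FD 12.1: (0,10.4) -> (0,22.5) [heading=90, draw]
FD 11.9: (0,22.5) -> (0,34.4) [heading=90, draw]
REPEAT 3 [
  -- iteration 1/3 --
  FD 14.9: (0,34.4) -> (0,49.3) [heading=90, draw]
  FD 3.4: (0,49.3) -> (0,52.7) [heading=90, draw]
  PU: pen up
  FD 6.2: (0,52.7) -> (0,58.9) [heading=90, move]
  -- iteration 2/3 --
  FD 14.9: (0,58.9) -> (0,73.8) [heading=90, move]
  FD 3.4: (0,73.8) -> (0,77.2) [heading=90, move]
  PU: pen up
  FD 6.2: (0,77.2) -> (0,83.4) [heading=90, move]
  -- iteration 3/3 --
  FD 14.9: (0,83.4) -> (0,98.3) [heading=90, move]
  FD 3.4: (0,98.3) -> (0,101.7) [heading=90, move]
  PU: pen up
  FD 6.2: (0,101.7) -> (0,107.9) [heading=90, move]
]
RT 90: heading 90 -> 0
FD 4.1: (0,107.9) -> (4.1,107.9) [heading=0, move]
FD 2.5: (4.1,107.9) -> (6.6,107.9) [heading=0, move]
FD 7.5: (6.6,107.9) -> (14.1,107.9) [heading=0, move]
Final: pos=(14.1,107.9), heading=0, 5 segment(s) drawn

Segment endpoints: x in {0, 0, 0, 0, 0, 0}, y in {0, 10.4, 22.5, 34.4, 49.3, 52.7}
xmin=0, ymin=0, xmax=0, ymax=52.7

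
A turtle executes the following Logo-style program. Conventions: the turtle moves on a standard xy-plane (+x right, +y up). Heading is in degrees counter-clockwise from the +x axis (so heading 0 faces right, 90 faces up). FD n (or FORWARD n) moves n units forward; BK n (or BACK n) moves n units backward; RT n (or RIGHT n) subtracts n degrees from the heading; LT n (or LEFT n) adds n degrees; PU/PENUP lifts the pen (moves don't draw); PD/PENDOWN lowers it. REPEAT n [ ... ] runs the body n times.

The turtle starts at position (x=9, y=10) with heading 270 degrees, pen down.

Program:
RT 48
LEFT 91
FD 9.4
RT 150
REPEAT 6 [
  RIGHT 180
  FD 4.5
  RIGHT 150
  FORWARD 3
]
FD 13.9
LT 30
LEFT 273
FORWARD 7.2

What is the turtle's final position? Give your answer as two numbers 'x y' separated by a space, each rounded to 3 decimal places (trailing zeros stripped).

Answer: 39.497 -4.699

Derivation:
Executing turtle program step by step:
Start: pos=(9,10), heading=270, pen down
RT 48: heading 270 -> 222
LT 91: heading 222 -> 313
FD 9.4: (9,10) -> (15.411,3.125) [heading=313, draw]
RT 150: heading 313 -> 163
REPEAT 6 [
  -- iteration 1/6 --
  RT 180: heading 163 -> 343
  FD 4.5: (15.411,3.125) -> (19.714,1.81) [heading=343, draw]
  RT 150: heading 343 -> 193
  FD 3: (19.714,1.81) -> (16.791,1.135) [heading=193, draw]
  -- iteration 2/6 --
  RT 180: heading 193 -> 13
  FD 4.5: (16.791,1.135) -> (21.176,2.147) [heading=13, draw]
  RT 150: heading 13 -> 223
  FD 3: (21.176,2.147) -> (18.982,0.101) [heading=223, draw]
  -- iteration 3/6 --
  RT 180: heading 223 -> 43
  FD 4.5: (18.982,0.101) -> (22.273,3.17) [heading=43, draw]
  RT 150: heading 43 -> 253
  FD 3: (22.273,3.17) -> (21.396,0.301) [heading=253, draw]
  -- iteration 4/6 --
  RT 180: heading 253 -> 73
  FD 4.5: (21.396,0.301) -> (22.711,4.604) [heading=73, draw]
  RT 150: heading 73 -> 283
  FD 3: (22.711,4.604) -> (23.386,1.681) [heading=283, draw]
  -- iteration 5/6 --
  RT 180: heading 283 -> 103
  FD 4.5: (23.386,1.681) -> (22.374,6.066) [heading=103, draw]
  RT 150: heading 103 -> 313
  FD 3: (22.374,6.066) -> (24.42,3.872) [heading=313, draw]
  -- iteration 6/6 --
  RT 180: heading 313 -> 133
  FD 4.5: (24.42,3.872) -> (21.351,7.163) [heading=133, draw]
  RT 150: heading 133 -> 343
  FD 3: (21.351,7.163) -> (24.22,6.286) [heading=343, draw]
]
FD 13.9: (24.22,6.286) -> (37.512,2.222) [heading=343, draw]
LT 30: heading 343 -> 13
LT 273: heading 13 -> 286
FD 7.2: (37.512,2.222) -> (39.497,-4.699) [heading=286, draw]
Final: pos=(39.497,-4.699), heading=286, 15 segment(s) drawn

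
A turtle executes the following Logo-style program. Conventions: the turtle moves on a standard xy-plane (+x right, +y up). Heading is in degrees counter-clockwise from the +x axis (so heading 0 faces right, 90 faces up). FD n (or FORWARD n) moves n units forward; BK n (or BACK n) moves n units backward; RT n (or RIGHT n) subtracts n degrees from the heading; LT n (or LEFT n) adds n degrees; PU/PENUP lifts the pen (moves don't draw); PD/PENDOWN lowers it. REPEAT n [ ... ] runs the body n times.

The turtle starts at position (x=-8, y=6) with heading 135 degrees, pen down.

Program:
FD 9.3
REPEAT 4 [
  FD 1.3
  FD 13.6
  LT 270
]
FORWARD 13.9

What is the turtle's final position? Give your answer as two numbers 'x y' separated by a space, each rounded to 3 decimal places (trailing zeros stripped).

Answer: -24.405 22.405

Derivation:
Executing turtle program step by step:
Start: pos=(-8,6), heading=135, pen down
FD 9.3: (-8,6) -> (-14.576,12.576) [heading=135, draw]
REPEAT 4 [
  -- iteration 1/4 --
  FD 1.3: (-14.576,12.576) -> (-15.495,13.495) [heading=135, draw]
  FD 13.6: (-15.495,13.495) -> (-25.112,23.112) [heading=135, draw]
  LT 270: heading 135 -> 45
  -- iteration 2/4 --
  FD 1.3: (-25.112,23.112) -> (-24.193,24.031) [heading=45, draw]
  FD 13.6: (-24.193,24.031) -> (-14.576,33.648) [heading=45, draw]
  LT 270: heading 45 -> 315
  -- iteration 3/4 --
  FD 1.3: (-14.576,33.648) -> (-13.657,32.729) [heading=315, draw]
  FD 13.6: (-13.657,32.729) -> (-4.04,23.112) [heading=315, draw]
  LT 270: heading 315 -> 225
  -- iteration 4/4 --
  FD 1.3: (-4.04,23.112) -> (-4.959,22.193) [heading=225, draw]
  FD 13.6: (-4.959,22.193) -> (-14.576,12.576) [heading=225, draw]
  LT 270: heading 225 -> 135
]
FD 13.9: (-14.576,12.576) -> (-24.405,22.405) [heading=135, draw]
Final: pos=(-24.405,22.405), heading=135, 10 segment(s) drawn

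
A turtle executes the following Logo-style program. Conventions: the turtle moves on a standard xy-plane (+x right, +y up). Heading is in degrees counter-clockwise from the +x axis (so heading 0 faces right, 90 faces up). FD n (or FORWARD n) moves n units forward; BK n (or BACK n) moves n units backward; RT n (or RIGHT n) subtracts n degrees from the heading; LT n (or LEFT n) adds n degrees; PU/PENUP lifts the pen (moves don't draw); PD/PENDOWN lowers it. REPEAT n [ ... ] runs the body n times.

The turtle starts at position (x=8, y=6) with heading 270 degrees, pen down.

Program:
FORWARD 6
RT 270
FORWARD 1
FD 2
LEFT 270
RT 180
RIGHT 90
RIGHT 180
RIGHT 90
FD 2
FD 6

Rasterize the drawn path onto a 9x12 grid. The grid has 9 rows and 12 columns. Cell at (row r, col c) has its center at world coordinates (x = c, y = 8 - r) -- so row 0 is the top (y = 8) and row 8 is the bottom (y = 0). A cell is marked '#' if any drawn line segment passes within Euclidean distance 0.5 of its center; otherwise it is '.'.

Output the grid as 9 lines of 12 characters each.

Segment 0: (8,6) -> (8,0)
Segment 1: (8,0) -> (9,0)
Segment 2: (9,0) -> (11,0)
Segment 3: (11,0) -> (11,2)
Segment 4: (11,2) -> (11,8)

Answer: ...........#
...........#
........#..#
........#..#
........#..#
........#..#
........#..#
........#..#
........####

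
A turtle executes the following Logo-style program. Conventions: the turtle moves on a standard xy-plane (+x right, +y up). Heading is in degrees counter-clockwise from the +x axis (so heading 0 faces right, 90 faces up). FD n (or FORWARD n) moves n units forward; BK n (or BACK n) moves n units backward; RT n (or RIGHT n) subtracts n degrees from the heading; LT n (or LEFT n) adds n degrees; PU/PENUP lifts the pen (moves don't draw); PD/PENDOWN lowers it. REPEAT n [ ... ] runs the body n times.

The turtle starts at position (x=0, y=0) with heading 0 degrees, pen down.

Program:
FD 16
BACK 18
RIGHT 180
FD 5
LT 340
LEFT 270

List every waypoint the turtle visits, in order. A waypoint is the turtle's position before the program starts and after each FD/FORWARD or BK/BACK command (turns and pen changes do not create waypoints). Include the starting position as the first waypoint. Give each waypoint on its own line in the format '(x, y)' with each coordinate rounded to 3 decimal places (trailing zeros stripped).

Answer: (0, 0)
(16, 0)
(-2, 0)
(-7, 0)

Derivation:
Executing turtle program step by step:
Start: pos=(0,0), heading=0, pen down
FD 16: (0,0) -> (16,0) [heading=0, draw]
BK 18: (16,0) -> (-2,0) [heading=0, draw]
RT 180: heading 0 -> 180
FD 5: (-2,0) -> (-7,0) [heading=180, draw]
LT 340: heading 180 -> 160
LT 270: heading 160 -> 70
Final: pos=(-7,0), heading=70, 3 segment(s) drawn
Waypoints (4 total):
(0, 0)
(16, 0)
(-2, 0)
(-7, 0)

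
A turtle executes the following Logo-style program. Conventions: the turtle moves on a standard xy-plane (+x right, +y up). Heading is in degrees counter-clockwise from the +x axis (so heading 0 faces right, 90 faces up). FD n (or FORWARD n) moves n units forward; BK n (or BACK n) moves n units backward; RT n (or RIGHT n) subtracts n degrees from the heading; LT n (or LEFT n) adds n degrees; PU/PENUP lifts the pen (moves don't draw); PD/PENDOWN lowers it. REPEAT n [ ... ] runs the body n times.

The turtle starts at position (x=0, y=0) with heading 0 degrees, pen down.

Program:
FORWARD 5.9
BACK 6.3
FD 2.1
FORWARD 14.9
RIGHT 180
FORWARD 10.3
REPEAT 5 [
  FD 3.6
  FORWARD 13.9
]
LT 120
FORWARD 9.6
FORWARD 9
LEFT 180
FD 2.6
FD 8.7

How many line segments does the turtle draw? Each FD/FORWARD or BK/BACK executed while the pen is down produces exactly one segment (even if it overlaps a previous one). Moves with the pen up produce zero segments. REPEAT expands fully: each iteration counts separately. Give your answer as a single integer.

Executing turtle program step by step:
Start: pos=(0,0), heading=0, pen down
FD 5.9: (0,0) -> (5.9,0) [heading=0, draw]
BK 6.3: (5.9,0) -> (-0.4,0) [heading=0, draw]
FD 2.1: (-0.4,0) -> (1.7,0) [heading=0, draw]
FD 14.9: (1.7,0) -> (16.6,0) [heading=0, draw]
RT 180: heading 0 -> 180
FD 10.3: (16.6,0) -> (6.3,0) [heading=180, draw]
REPEAT 5 [
  -- iteration 1/5 --
  FD 3.6: (6.3,0) -> (2.7,0) [heading=180, draw]
  FD 13.9: (2.7,0) -> (-11.2,0) [heading=180, draw]
  -- iteration 2/5 --
  FD 3.6: (-11.2,0) -> (-14.8,0) [heading=180, draw]
  FD 13.9: (-14.8,0) -> (-28.7,0) [heading=180, draw]
  -- iteration 3/5 --
  FD 3.6: (-28.7,0) -> (-32.3,0) [heading=180, draw]
  FD 13.9: (-32.3,0) -> (-46.2,0) [heading=180, draw]
  -- iteration 4/5 --
  FD 3.6: (-46.2,0) -> (-49.8,0) [heading=180, draw]
  FD 13.9: (-49.8,0) -> (-63.7,0) [heading=180, draw]
  -- iteration 5/5 --
  FD 3.6: (-63.7,0) -> (-67.3,0) [heading=180, draw]
  FD 13.9: (-67.3,0) -> (-81.2,0) [heading=180, draw]
]
LT 120: heading 180 -> 300
FD 9.6: (-81.2,0) -> (-76.4,-8.314) [heading=300, draw]
FD 9: (-76.4,-8.314) -> (-71.9,-16.108) [heading=300, draw]
LT 180: heading 300 -> 120
FD 2.6: (-71.9,-16.108) -> (-73.2,-13.856) [heading=120, draw]
FD 8.7: (-73.2,-13.856) -> (-77.55,-6.322) [heading=120, draw]
Final: pos=(-77.55,-6.322), heading=120, 19 segment(s) drawn
Segments drawn: 19

Answer: 19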